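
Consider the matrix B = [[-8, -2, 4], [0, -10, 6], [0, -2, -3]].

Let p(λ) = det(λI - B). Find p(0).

336

p(0) = det(0·I − B) = det(−B) = (−1)^3·det(B).
det(B) = -336, so p(0) = 336.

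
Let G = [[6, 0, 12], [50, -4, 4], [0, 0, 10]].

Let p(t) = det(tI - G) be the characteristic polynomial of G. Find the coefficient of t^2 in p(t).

-12

The coefficient of t^2 of det(tI - G) is −trace(G).
trace(G) = (6) + (-4) + (10) = 12, so the coefficient is -12.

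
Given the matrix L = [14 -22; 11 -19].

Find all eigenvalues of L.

-8, 3

det(L - rI) = (14 - r)(-19 - r) - (-22)·(11) = r^2 + 5r - 24.
This factors as (r + 8)·(r - 3) = 0.
Eigenvalues: -8, 3.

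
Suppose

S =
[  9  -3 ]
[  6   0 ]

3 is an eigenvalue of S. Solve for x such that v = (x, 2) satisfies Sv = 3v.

We need (S - 3I)v = 0.
S - 3I = [[6, -3], [6, -3]].
Row 1: (6)·x + (-3)·2 = 0
Row 2: (6)·x + (-3)·2 = 0
Solving gives x = 1.
Check: S·(1, 2) = (3, 6) = 3·(1, 2).

1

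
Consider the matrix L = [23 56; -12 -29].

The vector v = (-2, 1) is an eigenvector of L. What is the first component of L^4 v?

First find the eigenvalue: Lv = (10, -5) = -5·(-2, 1), so λ = -5.
Then L^4 v = λ^4·v = (-5)^4·(-2, 1) = 625·(-2, 1) = (-1250, 625).

-1250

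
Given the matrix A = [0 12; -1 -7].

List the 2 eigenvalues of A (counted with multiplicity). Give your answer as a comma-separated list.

-4, -3

det(A - λI) = (0 - λ)(-7 - λ) - (12)·(-1) = λ^2 + 7λ + 12.
This factors as (λ + 4)·(λ + 3) = 0.
Eigenvalues: -4, -3.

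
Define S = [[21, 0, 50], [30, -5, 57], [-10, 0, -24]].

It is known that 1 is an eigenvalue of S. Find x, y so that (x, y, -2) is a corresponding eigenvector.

We need (S - 1I)v = 0.
S - 1I = [[20, 0, 50], [30, -6, 57], [-10, 0, -25]].
Row 1: (20)·x + (0)·y + (50)·-2 = 0
Row 2: (30)·x + (-6)·y + (57)·-2 = 0
Row 3: (-10)·x + (0)·y + (-25)·-2 = 0
Solving gives x = 5, y = 6.
Check: S·(5, 6, -2) = (5, 6, -2) = 1·(5, 6, -2).

5, 6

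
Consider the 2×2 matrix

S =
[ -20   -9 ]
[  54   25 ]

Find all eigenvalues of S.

det(S - sI) = (-20 - s)(25 - s) - (-9)·(54) = s^2 - 5s - 14.
This factors as (s + 2)·(s - 7) = 0.
Eigenvalues: -2, 7.

-2, 7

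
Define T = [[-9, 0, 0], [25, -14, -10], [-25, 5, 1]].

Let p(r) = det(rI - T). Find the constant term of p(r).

324

p(r) = r^3 + 22r^2 + 153r + 324.
The constant term is 324.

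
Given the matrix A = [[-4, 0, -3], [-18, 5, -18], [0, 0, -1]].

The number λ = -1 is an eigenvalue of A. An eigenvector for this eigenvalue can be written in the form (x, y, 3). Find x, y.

-3, 0

We need (A + 1I)v = 0.
A + 1I = [[-3, 0, -3], [-18, 6, -18], [0, 0, 0]].
Row 1: (-3)·x + (0)·y + (-3)·3 = 0
Row 2: (-18)·x + (6)·y + (-18)·3 = 0
Row 3: (0)·x + (0)·y + (0)·3 = 0
Solving gives x = -3, y = 0.
Check: A·(-3, 0, 3) = (3, 0, -3) = -1·(-3, 0, 3).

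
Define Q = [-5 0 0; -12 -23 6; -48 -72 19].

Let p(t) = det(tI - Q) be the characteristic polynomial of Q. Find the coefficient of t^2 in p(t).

9

The coefficient of t^2 of det(tI - Q) is −trace(Q).
trace(Q) = (-5) + (-23) + (19) = -9, so the coefficient is 9.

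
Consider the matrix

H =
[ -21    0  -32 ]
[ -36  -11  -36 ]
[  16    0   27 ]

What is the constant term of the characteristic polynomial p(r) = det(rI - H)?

p(0) = det(0·I − H) = det(−H) = (−1)^3·det(H).
det(H) = 605, so p(0) = -605.

-605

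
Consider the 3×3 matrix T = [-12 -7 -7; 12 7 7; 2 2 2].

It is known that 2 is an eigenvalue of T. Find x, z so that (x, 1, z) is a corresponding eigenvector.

-1, 1

We need (T - 2I)v = 0.
T - 2I = [[-14, -7, -7], [12, 5, 7], [2, 2, 0]].
Row 1: (-14)·x + (-7)·1 + (-7)·z = 0
Row 2: (12)·x + (5)·1 + (7)·z = 0
Row 3: (2)·x + (2)·1 + (0)·z = 0
Solving gives x = -1, z = 1.
Check: T·(-1, 1, 1) = (-2, 2, 2) = 2·(-1, 1, 1).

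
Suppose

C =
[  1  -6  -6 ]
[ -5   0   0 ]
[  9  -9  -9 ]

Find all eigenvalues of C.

Compute the characteristic polynomial p(t) = det(tI - C).
Expanding the 3×3 determinant: p(t) = t^3 + 8t^2 + 15t.
Try t = 0: p(0) = 0, so 0 is a root.
Dividing by t leaves t^2 + 8t + 15.
The quadratic factors as (t + 5)·(t + 3).
Eigenvalues: -5, -3, 0.

-5, -3, 0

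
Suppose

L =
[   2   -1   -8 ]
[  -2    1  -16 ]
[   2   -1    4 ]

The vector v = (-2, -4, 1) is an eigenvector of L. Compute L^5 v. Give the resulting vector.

First find the eigenvalue: Lv = (-8, -16, 4) = 4·(-2, -4, 1), so λ = 4.
Then L^5 v = λ^5·v = 4^5·(-2, -4, 1) = 1024·(-2, -4, 1) = (-2048, -4096, 1024).

(-2048, -4096, 1024)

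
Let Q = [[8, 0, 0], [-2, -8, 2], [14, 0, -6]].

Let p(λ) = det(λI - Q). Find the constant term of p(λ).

-384

p(λ) = λ^3 + 6λ^2 - 64λ - 384.
The constant term is -384.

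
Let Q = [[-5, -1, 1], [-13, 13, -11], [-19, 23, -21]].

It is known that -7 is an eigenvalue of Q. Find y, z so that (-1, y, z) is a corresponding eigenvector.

1, 3

We need (Q + 7I)v = 0.
Q + 7I = [[2, -1, 1], [-13, 20, -11], [-19, 23, -14]].
Row 1: (2)·-1 + (-1)·y + (1)·z = 0
Row 2: (-13)·-1 + (20)·y + (-11)·z = 0
Row 3: (-19)·-1 + (23)·y + (-14)·z = 0
Solving gives y = 1, z = 3.
Check: Q·(-1, 1, 3) = (7, -7, -21) = -7·(-1, 1, 3).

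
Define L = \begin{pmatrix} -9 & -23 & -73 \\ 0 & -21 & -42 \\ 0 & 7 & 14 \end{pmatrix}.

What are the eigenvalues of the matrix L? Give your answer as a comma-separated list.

The characteristic polynomial is p(r) = det(rI - L).
Expanding the 3×3 determinant: p(r) = r^3 + 16r^2 + 63r.
Since p(0) = 0, r = 0 is a root.
Factor out r: p(r) = r·(r^2 + 16r + 63).
The quadratic factors as (r + 9)·(r + 7).
Eigenvalues: -9, -7, 0.

-9, -7, 0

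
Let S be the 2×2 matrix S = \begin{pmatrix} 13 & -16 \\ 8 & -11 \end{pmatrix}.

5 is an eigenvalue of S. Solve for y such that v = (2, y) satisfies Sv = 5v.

1

We need (S - 5I)v = 0.
S - 5I = [[8, -16], [8, -16]].
Row 1: (8)·2 + (-16)·y = 0
Row 2: (8)·2 + (-16)·y = 0
Solving gives y = 1.
Check: S·(2, 1) = (10, 5) = 5·(2, 1).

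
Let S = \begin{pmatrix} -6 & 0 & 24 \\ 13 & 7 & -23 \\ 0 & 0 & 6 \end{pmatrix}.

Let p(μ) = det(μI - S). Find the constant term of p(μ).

252

p(μ) = μ^3 - 7μ^2 - 36μ + 252.
The constant term is 252.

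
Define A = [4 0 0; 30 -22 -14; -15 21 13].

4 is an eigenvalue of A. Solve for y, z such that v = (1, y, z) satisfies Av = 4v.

-1, 4

We need (A - 4I)v = 0.
A - 4I = [[0, 0, 0], [30, -26, -14], [-15, 21, 9]].
Row 1: (0)·1 + (0)·y + (0)·z = 0
Row 2: (30)·1 + (-26)·y + (-14)·z = 0
Row 3: (-15)·1 + (21)·y + (9)·z = 0
Solving gives y = -1, z = 4.
Check: A·(1, -1, 4) = (4, -4, 16) = 4·(1, -1, 4).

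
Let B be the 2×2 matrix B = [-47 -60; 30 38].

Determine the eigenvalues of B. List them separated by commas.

det(B - λI) = (-47 - λ)(38 - λ) - (-60)·(30) = λ^2 + 9λ + 14.
This factors as (λ + 7)·(λ + 2) = 0.
Eigenvalues: -7, -2.

-7, -2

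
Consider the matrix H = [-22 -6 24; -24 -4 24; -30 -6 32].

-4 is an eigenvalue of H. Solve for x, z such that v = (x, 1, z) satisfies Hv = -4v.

We need (H + 4I)v = 0.
H + 4I = [[-18, -6, 24], [-24, 0, 24], [-30, -6, 36]].
Row 1: (-18)·x + (-6)·1 + (24)·z = 0
Row 2: (-24)·x + (0)·1 + (24)·z = 0
Row 3: (-30)·x + (-6)·1 + (36)·z = 0
Solving gives x = 1, z = 1.
Check: H·(1, 1, 1) = (-4, -4, -4) = -4·(1, 1, 1).

1, 1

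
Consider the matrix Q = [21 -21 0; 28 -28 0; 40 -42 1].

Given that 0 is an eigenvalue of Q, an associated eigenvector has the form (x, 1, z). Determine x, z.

1, 2

We need (Q)v = 0.
Q = [[21, -21, 0], [28, -28, 0], [40, -42, 1]].
Row 1: (21)·x + (-21)·1 + (0)·z = 0
Row 2: (28)·x + (-28)·1 + (0)·z = 0
Row 3: (40)·x + (-42)·1 + (1)·z = 0
Solving gives x = 1, z = 2.
Check: Q·(1, 1, 2) = (0, 0, 0) = 0·(1, 1, 2).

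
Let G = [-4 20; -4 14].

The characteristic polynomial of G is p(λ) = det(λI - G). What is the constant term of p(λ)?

24

p(λ) = λ^2 - 10λ + 24.
The constant term is 24.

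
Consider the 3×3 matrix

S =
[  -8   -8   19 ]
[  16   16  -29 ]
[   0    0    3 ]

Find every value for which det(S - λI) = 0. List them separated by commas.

Compute the characteristic polynomial p(r) = det(rI - S).
Expanding the 3×3 determinant: p(r) = r^3 - 11r^2 + 24r.
Rational-root test: r = 8 gives p(8) = 0.
Dividing by (r - 8) leaves r^2 - 3r.
The quadratic factors as r·(r - 3).
Eigenvalues: 0, 3, 8.

0, 3, 8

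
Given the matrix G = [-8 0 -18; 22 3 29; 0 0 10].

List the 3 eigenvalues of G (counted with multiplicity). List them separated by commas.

Compute the characteristic polynomial p(μ) = det(μI - G).
Expanding along the first row, p(μ) = μ^3 - 5μ^2 - 74μ + 240.
Try μ = 10: p(10) = 0, so 10 is a root.
Dividing by (μ - 10) leaves μ^2 + 5μ - 24.
The quadratic factors as (μ + 8)·(μ - 3).
Eigenvalues: -8, 3, 10.

-8, 3, 10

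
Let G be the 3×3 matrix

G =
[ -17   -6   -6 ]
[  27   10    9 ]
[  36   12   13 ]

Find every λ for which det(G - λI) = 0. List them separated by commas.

Set up det(rI - G) = 0.
Expanding along the first row, p(r) = r^3 - 6r^2 + 9r - 4.
Try r = 1: p(1) = 0, so 1 is a root.
Factor out (r - 1): p(r) = (r - 1)·(r^2 - 5r + 4).
The quadratic factors as (r - 1)·(r - 4).
Eigenvalues: 1, 1, 4.

1, 1, 4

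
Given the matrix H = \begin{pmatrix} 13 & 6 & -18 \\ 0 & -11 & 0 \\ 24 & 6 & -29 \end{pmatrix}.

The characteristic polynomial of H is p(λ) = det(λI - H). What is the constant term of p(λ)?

605

p(λ) = λ^3 + 27λ^2 + 231λ + 605.
The constant term is 605.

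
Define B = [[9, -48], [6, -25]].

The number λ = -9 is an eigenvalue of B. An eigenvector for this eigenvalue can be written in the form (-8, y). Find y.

We need (B + 9I)v = 0.
B + 9I = [[18, -48], [6, -16]].
Row 1: (18)·-8 + (-48)·y = 0
Row 2: (6)·-8 + (-16)·y = 0
Solving gives y = -3.
Check: B·(-8, -3) = (72, 27) = -9·(-8, -3).

-3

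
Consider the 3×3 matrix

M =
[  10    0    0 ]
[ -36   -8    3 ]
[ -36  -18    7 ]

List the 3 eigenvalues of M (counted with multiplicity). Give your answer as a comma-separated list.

Compute the characteristic polynomial p(r) = det(rI - M).
Cofactor expansion gives p(r) = r^3 - 9r^2 - 12r + 20.
Since p(1) = 0, r = 1 is a root.
Factor out (r - 1): p(r) = (r - 1)·(r^2 - 8r - 20).
The quadratic factors as (r + 2)·(r - 10).
Eigenvalues: -2, 1, 10.

-2, 1, 10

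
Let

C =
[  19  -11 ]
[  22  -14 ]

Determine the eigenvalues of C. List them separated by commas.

-3, 8

det(C - rI) = (19 - r)(-14 - r) - (-11)·(22) = r^2 - 5r - 24.
This factors as (r + 3)·(r - 8) = 0.
Eigenvalues: -3, 8.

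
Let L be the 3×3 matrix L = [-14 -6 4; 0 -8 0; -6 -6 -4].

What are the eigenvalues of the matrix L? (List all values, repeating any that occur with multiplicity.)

The characteristic polynomial is p(μ) = det(μI - L).
Cofactor expansion gives p(μ) = μ^3 + 26μ^2 + 224μ + 640.
Rational-root test: μ = -8 gives p(-8) = 0.
Dividing by (μ + 8) leaves μ^2 + 18μ + 80.
The quadratic factors as (μ + 10)·(μ + 8).
Eigenvalues: -10, -8, -8.

-10, -8, -8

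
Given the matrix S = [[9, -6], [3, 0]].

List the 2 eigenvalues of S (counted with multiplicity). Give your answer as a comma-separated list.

det(S - rI) = (9 - r)(0 - r) - (-6)·(3) = r^2 - 9r + 18.
This factors as (r - 3)·(r - 6) = 0.
Eigenvalues: 3, 6.

3, 6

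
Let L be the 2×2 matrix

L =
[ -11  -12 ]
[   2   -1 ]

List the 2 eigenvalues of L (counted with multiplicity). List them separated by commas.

det(L - lambda·I) = (-11 - lambda)(-1 - lambda) - (-12)·(2) = lambda^2 + 12·lambda + 35.
This factors as (lambda + 7)·(lambda + 5) = 0.
Eigenvalues: -7, -5.

-7, -5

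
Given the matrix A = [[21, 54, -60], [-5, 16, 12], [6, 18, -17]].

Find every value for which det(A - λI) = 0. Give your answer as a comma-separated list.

3, 7, 10

Set up det(λI - A) = 0.
Expanding the 3×3 determinant: p(λ) = λ^3 - 20λ^2 + 121λ - 210.
Rational-root test: λ = 3 gives p(3) = 0.
Dividing by (λ - 3) leaves λ^2 - 17λ + 70.
The quadratic factors as (λ - 7)·(λ - 10).
Eigenvalues: 3, 7, 10.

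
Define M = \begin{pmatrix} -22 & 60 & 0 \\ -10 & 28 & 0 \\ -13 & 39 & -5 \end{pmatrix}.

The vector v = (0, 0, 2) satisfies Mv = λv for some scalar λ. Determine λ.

-5

Compute Mv: M·(0, 0, 2) = (0, 0, -10).
Since Mv = λv, compare component 3: -10 = λ·2, so λ = -5.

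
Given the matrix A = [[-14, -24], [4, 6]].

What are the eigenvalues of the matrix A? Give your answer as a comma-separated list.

det(A - λI) = (-14 - λ)(6 - λ) - (-24)·(4) = λ^2 + 8λ + 12.
This factors as (λ + 6)·(λ + 2) = 0.
Eigenvalues: -6, -2.

-6, -2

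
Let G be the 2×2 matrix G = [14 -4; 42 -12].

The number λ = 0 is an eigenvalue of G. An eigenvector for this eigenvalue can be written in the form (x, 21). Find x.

We need (G)v = 0.
G = [[14, -4], [42, -12]].
Row 1: (14)·x + (-4)·21 = 0
Row 2: (42)·x + (-12)·21 = 0
Solving gives x = 6.
Check: G·(6, 21) = (0, 0) = 0·(6, 21).

6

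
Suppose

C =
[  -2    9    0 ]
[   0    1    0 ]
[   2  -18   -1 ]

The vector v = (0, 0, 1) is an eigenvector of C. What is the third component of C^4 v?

1

First find the eigenvalue: Cv = (0, 0, -1) = -1·(0, 0, 1), so λ = -1.
Then C^4 v = λ^4·v = (-1)^4·(0, 0, 1) = 1·(0, 0, 1) = (0, 0, 1).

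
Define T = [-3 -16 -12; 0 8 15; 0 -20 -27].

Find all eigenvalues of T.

Set up det(rI - T) = 0.
Expanding the 3×3 determinant: p(r) = r^3 + 22r^2 + 141r + 252.
Since p(-3) = 0, r = -3 is a root.
Factor out (r + 3): p(r) = (r + 3)·(r^2 + 19r + 84).
The quadratic factors as (r + 12)·(r + 7).
Eigenvalues: -12, -7, -3.

-12, -7, -3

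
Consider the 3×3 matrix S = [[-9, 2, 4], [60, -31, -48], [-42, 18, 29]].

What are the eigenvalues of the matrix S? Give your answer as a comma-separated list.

Compute the characteristic polynomial p(λ) = det(λI - S).
Cofactor expansion gives p(λ) = λ^3 + 11λ^2 + 31λ + 21.
Rational-root test: λ = -1 gives p(-1) = 0.
Factor out (λ + 1): p(λ) = (λ + 1)·(λ^2 + 10λ + 21).
The quadratic factors as (λ + 7)·(λ + 3).
Eigenvalues: -7, -3, -1.

-7, -3, -1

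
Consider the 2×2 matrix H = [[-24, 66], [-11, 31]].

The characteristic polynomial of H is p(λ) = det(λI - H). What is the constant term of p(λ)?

-18

p(λ) = λ^2 - 7λ - 18.
The constant term is -18.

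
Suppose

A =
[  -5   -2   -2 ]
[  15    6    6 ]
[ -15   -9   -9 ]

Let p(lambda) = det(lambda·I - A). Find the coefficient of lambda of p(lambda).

15

p(lambda) = lambda^3 + 8·lambda^2 + 15·lambda.
The coefficient of lambda is 15.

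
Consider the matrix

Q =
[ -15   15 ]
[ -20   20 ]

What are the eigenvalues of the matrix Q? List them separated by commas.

0, 5

det(Q - λI) = (-15 - λ)(20 - λ) - (15)·(-20) = λ^2 - 5λ.
This factors as λ·(λ - 5) = 0.
Eigenvalues: 0, 5.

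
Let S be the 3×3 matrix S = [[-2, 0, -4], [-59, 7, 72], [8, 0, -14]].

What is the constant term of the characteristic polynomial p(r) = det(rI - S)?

p(0) = det(0·I − S) = det(−S) = (−1)^3·det(S).
det(S) = 420, so p(0) = -420.

-420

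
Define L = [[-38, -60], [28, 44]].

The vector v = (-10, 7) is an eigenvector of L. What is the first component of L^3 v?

First find the eigenvalue: Lv = (-40, 28) = 4·(-10, 7), so λ = 4.
Then L^3 v = λ^3·v = 4^3·(-10, 7) = 64·(-10, 7) = (-640, 448).

-640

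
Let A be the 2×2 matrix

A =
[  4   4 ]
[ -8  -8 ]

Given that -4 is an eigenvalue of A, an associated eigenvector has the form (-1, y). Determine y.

We need (A + 4I)v = 0.
A + 4I = [[8, 4], [-8, -4]].
Row 1: (8)·-1 + (4)·y = 0
Row 2: (-8)·-1 + (-4)·y = 0
Solving gives y = 2.
Check: A·(-1, 2) = (4, -8) = -4·(-1, 2).

2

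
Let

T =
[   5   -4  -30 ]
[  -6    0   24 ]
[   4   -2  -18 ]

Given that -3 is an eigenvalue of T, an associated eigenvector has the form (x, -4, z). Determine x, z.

-2, 0

We need (T + 3I)v = 0.
T + 3I = [[8, -4, -30], [-6, 3, 24], [4, -2, -15]].
Row 1: (8)·x + (-4)·-4 + (-30)·z = 0
Row 2: (-6)·x + (3)·-4 + (24)·z = 0
Row 3: (4)·x + (-2)·-4 + (-15)·z = 0
Solving gives x = -2, z = 0.
Check: T·(-2, -4, 0) = (6, 12, 0) = -3·(-2, -4, 0).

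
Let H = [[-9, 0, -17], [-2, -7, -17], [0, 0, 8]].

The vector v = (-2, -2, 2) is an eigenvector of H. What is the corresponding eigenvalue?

Compute Hv: H·(-2, -2, 2) = (-16, -16, 16).
Since Hv = λv, compare component 1: -16 = λ·-2, so λ = 8.

8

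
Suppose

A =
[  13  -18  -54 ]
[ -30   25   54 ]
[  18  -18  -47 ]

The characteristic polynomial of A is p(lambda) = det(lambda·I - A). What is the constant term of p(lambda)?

-385

p(lambda) = lambda^3 + 9·lambda^2 - 57·lambda - 385.
The constant term is -385.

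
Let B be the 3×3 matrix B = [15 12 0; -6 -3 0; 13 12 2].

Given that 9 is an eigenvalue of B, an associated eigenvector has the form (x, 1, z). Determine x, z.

-2, -2

We need (B - 9I)v = 0.
B - 9I = [[6, 12, 0], [-6, -12, 0], [13, 12, -7]].
Row 1: (6)·x + (12)·1 + (0)·z = 0
Row 2: (-6)·x + (-12)·1 + (0)·z = 0
Row 3: (13)·x + (12)·1 + (-7)·z = 0
Solving gives x = -2, z = -2.
Check: B·(-2, 1, -2) = (-18, 9, -18) = 9·(-2, 1, -2).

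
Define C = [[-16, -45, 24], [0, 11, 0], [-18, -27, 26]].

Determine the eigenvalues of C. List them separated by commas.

2, 8, 11

Set up det(μI - C) = 0.
Expanding along the first row, p(μ) = μ^3 - 21μ^2 + 126μ - 176.
Rational-root test: μ = 2 gives p(2) = 0.
Dividing by (μ - 2) leaves μ^2 - 19μ + 88.
The quadratic factors as (μ - 8)·(μ - 11).
Eigenvalues: 2, 8, 11.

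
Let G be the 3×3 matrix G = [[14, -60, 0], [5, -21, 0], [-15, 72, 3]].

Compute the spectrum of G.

-6, -1, 3

Compute the characteristic polynomial p(λ) = det(λI - G).
Expanding along the first row, p(λ) = λ^3 + 4λ^2 - 15λ - 18.
Try λ = -1: p(-1) = 0, so -1 is a root.
Factor out (λ + 1): p(λ) = (λ + 1)·(λ^2 + 3λ - 18).
The quadratic factors as (λ + 6)·(λ - 3).
Eigenvalues: -6, -1, 3.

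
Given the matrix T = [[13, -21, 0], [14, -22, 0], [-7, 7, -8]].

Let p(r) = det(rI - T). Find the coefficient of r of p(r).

p(r) = r^3 + 17r^2 + 80r + 64.
The coefficient of r is 80.

80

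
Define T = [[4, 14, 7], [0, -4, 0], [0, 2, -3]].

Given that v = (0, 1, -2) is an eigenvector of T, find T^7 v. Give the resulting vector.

(0, -16384, 32768)

First find the eigenvalue: Tv = (0, -4, 8) = -4·(0, 1, -2), so λ = -4.
Then T^7 v = λ^7·v = (-4)^7·(0, 1, -2) = -16384·(0, 1, -2) = (0, -16384, 32768).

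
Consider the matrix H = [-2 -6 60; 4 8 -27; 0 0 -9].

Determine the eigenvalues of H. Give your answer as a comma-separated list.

-9, 2, 4

The characteristic polynomial is p(λ) = det(λI - H).
Expanding along the first row, p(λ) = λ^3 + 3λ^2 - 46λ + 72.
Try λ = 4: p(4) = 0, so 4 is a root.
Dividing by (λ - 4) leaves λ^2 + 7λ - 18.
The quadratic factors as (λ + 9)·(λ - 2).
Eigenvalues: -9, 2, 4.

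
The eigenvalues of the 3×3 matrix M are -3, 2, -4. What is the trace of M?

-5

trace(M) is the sum of the eigenvalues: (-3) + (2) + (-4) = -5.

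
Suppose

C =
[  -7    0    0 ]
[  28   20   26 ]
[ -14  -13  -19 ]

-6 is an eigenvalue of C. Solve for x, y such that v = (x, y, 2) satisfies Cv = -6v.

We need (C + 6I)v = 0.
C + 6I = [[-1, 0, 0], [28, 26, 26], [-14, -13, -13]].
Row 1: (-1)·x + (0)·y + (0)·2 = 0
Row 2: (28)·x + (26)·y + (26)·2 = 0
Row 3: (-14)·x + (-13)·y + (-13)·2 = 0
Solving gives x = 0, y = -2.
Check: C·(0, -2, 2) = (0, 12, -12) = -6·(0, -2, 2).

0, -2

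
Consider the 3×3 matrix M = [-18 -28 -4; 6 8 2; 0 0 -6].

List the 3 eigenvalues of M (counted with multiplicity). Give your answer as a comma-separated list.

Set up det(λI - M) = 0.
Expanding the 3×3 determinant: p(λ) = λ^3 + 16λ^2 + 84λ + 144.
Rational-root test: λ = -4 gives p(-4) = 0.
Factor out (λ + 4): p(λ) = (λ + 4)·(λ^2 + 12λ + 36).
The quadratic factor is (λ + 6)^2.
Eigenvalues: -6, -6, -4.

-6, -6, -4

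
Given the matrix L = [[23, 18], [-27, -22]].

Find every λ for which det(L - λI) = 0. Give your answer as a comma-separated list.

det(L - λI) = (23 - λ)(-22 - λ) - (18)·(-27) = λ^2 - λ - 20.
This factors as (λ + 4)·(λ - 5) = 0.
Eigenvalues: -4, 5.

-4, 5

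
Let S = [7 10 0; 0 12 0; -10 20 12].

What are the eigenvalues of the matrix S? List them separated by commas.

Set up det(λI - S) = 0.
Expanding the 3×3 determinant: p(λ) = λ^3 - 31λ^2 + 312λ - 1008.
Since p(7) = 0, λ = 7 is a root.
Dividing by (λ - 7) leaves λ^2 - 24λ + 144.
The quadratic factor is (λ - 12)^2.
Eigenvalues: 7, 12, 12.

7, 12, 12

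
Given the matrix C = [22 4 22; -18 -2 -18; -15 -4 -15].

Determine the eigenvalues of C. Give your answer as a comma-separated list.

The characteristic polynomial is p(λ) = det(λI - C).
Cofactor expansion gives p(λ) = λ^3 - 5λ^2 - 14λ.
Rational-root test: λ = 0 gives p(0) = 0.
Dividing by λ leaves λ^2 - 5λ - 14.
The quadratic factors as (λ + 2)·(λ - 7).
Eigenvalues: -2, 0, 7.

-2, 0, 7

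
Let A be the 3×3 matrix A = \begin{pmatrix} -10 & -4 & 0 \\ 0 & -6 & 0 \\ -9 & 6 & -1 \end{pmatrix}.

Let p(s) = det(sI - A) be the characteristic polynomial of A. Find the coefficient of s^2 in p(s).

17

The coefficient of s^2 of det(sI - A) is −trace(A).
trace(A) = (-10) + (-6) + (-1) = -17, so the coefficient is 17.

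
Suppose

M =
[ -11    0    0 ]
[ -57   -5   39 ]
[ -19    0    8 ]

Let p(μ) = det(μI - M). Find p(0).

p(0) = det(0·I − M) = det(−M) = (−1)^3·det(M).
det(M) = 440, so p(0) = -440.

-440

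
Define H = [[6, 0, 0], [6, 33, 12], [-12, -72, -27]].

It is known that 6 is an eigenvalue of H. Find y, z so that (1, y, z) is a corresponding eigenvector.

We need (H - 6I)v = 0.
H - 6I = [[0, 0, 0], [6, 27, 12], [-12, -72, -33]].
Row 1: (0)·1 + (0)·y + (0)·z = 0
Row 2: (6)·1 + (27)·y + (12)·z = 0
Row 3: (-12)·1 + (-72)·y + (-33)·z = 0
Solving gives y = -2, z = 4.
Check: H·(1, -2, 4) = (6, -12, 24) = 6·(1, -2, 4).

-2, 4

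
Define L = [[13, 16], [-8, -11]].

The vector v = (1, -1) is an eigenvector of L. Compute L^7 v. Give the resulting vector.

First find the eigenvalue: Lv = (-3, 3) = -3·(1, -1), so λ = -3.
Then L^7 v = λ^7·v = (-3)^7·(1, -1) = -2187·(1, -1) = (-2187, 2187).

(-2187, 2187)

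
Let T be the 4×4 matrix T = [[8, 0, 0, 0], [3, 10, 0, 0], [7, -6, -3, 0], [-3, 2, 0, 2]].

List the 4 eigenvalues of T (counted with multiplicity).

T is lower triangular, so its eigenvalues are the diagonal entries.
Diagonal: 8, 10, -3, 2.

-3, 2, 8, 10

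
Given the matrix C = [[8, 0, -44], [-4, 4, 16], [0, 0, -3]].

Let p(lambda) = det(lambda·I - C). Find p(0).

p(0) = det(0·I − C) = det(−C) = (−1)^3·det(C).
det(C) = -96, so p(0) = 96.

96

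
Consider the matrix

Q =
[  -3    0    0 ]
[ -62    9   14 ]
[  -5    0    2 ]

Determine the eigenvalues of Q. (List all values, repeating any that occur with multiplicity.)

-3, 2, 9

The characteristic polynomial is p(s) = det(sI - Q).
Cofactor expansion gives p(s) = s^3 - 8s^2 - 15s + 54.
Try s = 2: p(2) = 0, so 2 is a root.
Factor out (s - 2): p(s) = (s - 2)·(s^2 - 6s - 27).
The quadratic factors as (s + 3)·(s - 9).
Eigenvalues: -3, 2, 9.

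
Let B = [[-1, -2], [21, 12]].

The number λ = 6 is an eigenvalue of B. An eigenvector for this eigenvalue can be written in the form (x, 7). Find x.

-2

We need (B - 6I)v = 0.
B - 6I = [[-7, -2], [21, 6]].
Row 1: (-7)·x + (-2)·7 = 0
Row 2: (21)·x + (6)·7 = 0
Solving gives x = -2.
Check: B·(-2, 7) = (-12, 42) = 6·(-2, 7).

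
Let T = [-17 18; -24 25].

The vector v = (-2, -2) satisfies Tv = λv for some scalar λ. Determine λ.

1

Compute Tv: T·(-2, -2) = (-2, -2).
Since Tv = λv, compare component 1: -2 = λ·-2, so λ = 1.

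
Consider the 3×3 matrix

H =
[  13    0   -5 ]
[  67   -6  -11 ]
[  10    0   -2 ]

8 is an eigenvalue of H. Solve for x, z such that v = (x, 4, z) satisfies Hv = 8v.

1, 1

We need (H - 8I)v = 0.
H - 8I = [[5, 0, -5], [67, -14, -11], [10, 0, -10]].
Row 1: (5)·x + (0)·4 + (-5)·z = 0
Row 2: (67)·x + (-14)·4 + (-11)·z = 0
Row 3: (10)·x + (0)·4 + (-10)·z = 0
Solving gives x = 1, z = 1.
Check: H·(1, 4, 1) = (8, 32, 8) = 8·(1, 4, 1).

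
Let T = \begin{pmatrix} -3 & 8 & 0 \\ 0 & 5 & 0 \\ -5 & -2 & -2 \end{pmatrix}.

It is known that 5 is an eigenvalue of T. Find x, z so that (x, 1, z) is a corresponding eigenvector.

1, -1

We need (T - 5I)v = 0.
T - 5I = [[-8, 8, 0], [0, 0, 0], [-5, -2, -7]].
Row 1: (-8)·x + (8)·1 + (0)·z = 0
Row 2: (0)·x + (0)·1 + (0)·z = 0
Row 3: (-5)·x + (-2)·1 + (-7)·z = 0
Solving gives x = 1, z = -1.
Check: T·(1, 1, -1) = (5, 5, -5) = 5·(1, 1, -1).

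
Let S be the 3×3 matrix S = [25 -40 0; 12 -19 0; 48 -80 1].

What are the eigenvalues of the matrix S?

Compute the characteristic polynomial p(r) = det(rI - S).
Cofactor expansion gives p(r) = r^3 - 7r^2 + 11r - 5.
Since p(1) = 0, r = 1 is a root.
Dividing by (r - 1) leaves r^2 - 6r + 5.
The quadratic factors as (r - 1)·(r - 5).
Eigenvalues: 1, 1, 5.

1, 1, 5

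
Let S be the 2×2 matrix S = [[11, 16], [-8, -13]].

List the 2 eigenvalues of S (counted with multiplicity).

det(S - λI) = (11 - λ)(-13 - λ) - (16)·(-8) = λ^2 + 2λ - 15.
This factors as (λ + 5)·(λ - 3) = 0.
Eigenvalues: -5, 3.

-5, 3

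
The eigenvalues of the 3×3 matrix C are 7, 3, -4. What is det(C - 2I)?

If C has eigenvalues 7, 3, -4, then C - 2I has eigenvalues 5, 1, -6.
det(C - 2I) = (5) · (1) · (-6) = -30.

-30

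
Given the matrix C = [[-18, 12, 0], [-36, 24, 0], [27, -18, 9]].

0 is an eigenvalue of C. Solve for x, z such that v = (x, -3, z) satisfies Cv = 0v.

-2, 0

We need (C)v = 0.
C = [[-18, 12, 0], [-36, 24, 0], [27, -18, 9]].
Row 1: (-18)·x + (12)·-3 + (0)·z = 0
Row 2: (-36)·x + (24)·-3 + (0)·z = 0
Row 3: (27)·x + (-18)·-3 + (9)·z = 0
Solving gives x = -2, z = 0.
Check: C·(-2, -3, 0) = (0, 0, 0) = 0·(-2, -3, 0).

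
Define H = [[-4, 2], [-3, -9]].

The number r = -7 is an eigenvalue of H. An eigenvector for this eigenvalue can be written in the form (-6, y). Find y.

We need (H + 7I)v = 0.
H + 7I = [[3, 2], [-3, -2]].
Row 1: (3)·-6 + (2)·y = 0
Row 2: (-3)·-6 + (-2)·y = 0
Solving gives y = 9.
Check: H·(-6, 9) = (42, -63) = -7·(-6, 9).

9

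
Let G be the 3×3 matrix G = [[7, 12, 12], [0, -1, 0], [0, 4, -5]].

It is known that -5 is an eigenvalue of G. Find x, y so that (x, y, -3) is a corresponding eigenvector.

We need (G + 5I)v = 0.
G + 5I = [[12, 12, 12], [0, 4, 0], [0, 4, 0]].
Row 1: (12)·x + (12)·y + (12)·-3 = 0
Row 2: (0)·x + (4)·y + (0)·-3 = 0
Row 3: (0)·x + (4)·y + (0)·-3 = 0
Solving gives x = 3, y = 0.
Check: G·(3, 0, -3) = (-15, 0, 15) = -5·(3, 0, -3).

3, 0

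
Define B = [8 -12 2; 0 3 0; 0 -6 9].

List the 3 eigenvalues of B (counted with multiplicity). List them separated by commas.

Set up det(λI - B) = 0.
Expanding along the first row, p(λ) = λ^3 - 20λ^2 + 123λ - 216.
Rational-root test: λ = 9 gives p(9) = 0.
Dividing by (λ - 9) leaves λ^2 - 11λ + 24.
The quadratic factors as (λ - 3)·(λ - 8).
Eigenvalues: 3, 8, 9.

3, 8, 9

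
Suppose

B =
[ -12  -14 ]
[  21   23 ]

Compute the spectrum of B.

det(B - rI) = (-12 - r)(23 - r) - (-14)·(21) = r^2 - 11r + 18.
This factors as (r - 2)·(r - 9) = 0.
Eigenvalues: 2, 9.

2, 9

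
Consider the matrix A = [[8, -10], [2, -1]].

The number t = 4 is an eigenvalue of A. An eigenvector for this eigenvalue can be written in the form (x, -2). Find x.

-5

We need (A - 4I)v = 0.
A - 4I = [[4, -10], [2, -5]].
Row 1: (4)·x + (-10)·-2 = 0
Row 2: (2)·x + (-5)·-2 = 0
Solving gives x = -5.
Check: A·(-5, -2) = (-20, -8) = 4·(-5, -2).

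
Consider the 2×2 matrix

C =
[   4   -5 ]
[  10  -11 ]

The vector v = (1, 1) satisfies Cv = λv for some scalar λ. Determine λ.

Compute Cv: C·(1, 1) = (-1, -1).
Since Cv = λv, compare component 1: -1 = λ·1, so λ = -1.

-1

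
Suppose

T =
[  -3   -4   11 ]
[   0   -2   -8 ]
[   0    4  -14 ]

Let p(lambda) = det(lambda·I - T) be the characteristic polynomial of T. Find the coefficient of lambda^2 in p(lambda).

19

The coefficient of lambda^2 of det(lambda·I - T) is −trace(T).
trace(T) = (-3) + (-2) + (-14) = -19, so the coefficient is 19.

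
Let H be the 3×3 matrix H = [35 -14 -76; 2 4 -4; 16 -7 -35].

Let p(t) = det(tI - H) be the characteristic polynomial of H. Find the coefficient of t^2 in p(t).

-4

The coefficient of t^2 of det(tI - H) is −trace(H).
trace(H) = (35) + (4) + (-35) = 4, so the coefficient is -4.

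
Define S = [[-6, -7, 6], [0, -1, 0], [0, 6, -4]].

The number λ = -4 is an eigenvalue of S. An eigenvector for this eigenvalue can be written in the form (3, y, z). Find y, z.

We need (S + 4I)v = 0.
S + 4I = [[-2, -7, 6], [0, 3, 0], [0, 6, 0]].
Row 1: (-2)·3 + (-7)·y + (6)·z = 0
Row 2: (0)·3 + (3)·y + (0)·z = 0
Row 3: (0)·3 + (6)·y + (0)·z = 0
Solving gives y = 0, z = 1.
Check: S·(3, 0, 1) = (-12, 0, -4) = -4·(3, 0, 1).

0, 1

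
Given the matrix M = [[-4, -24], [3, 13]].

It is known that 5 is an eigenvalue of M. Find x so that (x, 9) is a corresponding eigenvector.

We need (M - 5I)v = 0.
M - 5I = [[-9, -24], [3, 8]].
Row 1: (-9)·x + (-24)·9 = 0
Row 2: (3)·x + (8)·9 = 0
Solving gives x = -24.
Check: M·(-24, 9) = (-120, 45) = 5·(-24, 9).

-24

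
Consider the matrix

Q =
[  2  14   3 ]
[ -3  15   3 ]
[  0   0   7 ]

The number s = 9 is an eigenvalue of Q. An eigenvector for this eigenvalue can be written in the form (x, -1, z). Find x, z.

We need (Q - 9I)v = 0.
Q - 9I = [[-7, 14, 3], [-3, 6, 3], [0, 0, -2]].
Row 1: (-7)·x + (14)·-1 + (3)·z = 0
Row 2: (-3)·x + (6)·-1 + (3)·z = 0
Row 3: (0)·x + (0)·-1 + (-2)·z = 0
Solving gives x = -2, z = 0.
Check: Q·(-2, -1, 0) = (-18, -9, 0) = 9·(-2, -1, 0).

-2, 0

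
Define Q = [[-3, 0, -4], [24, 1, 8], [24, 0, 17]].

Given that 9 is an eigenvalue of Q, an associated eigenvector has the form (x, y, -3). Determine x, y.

1, 0

We need (Q - 9I)v = 0.
Q - 9I = [[-12, 0, -4], [24, -8, 8], [24, 0, 8]].
Row 1: (-12)·x + (0)·y + (-4)·-3 = 0
Row 2: (24)·x + (-8)·y + (8)·-3 = 0
Row 3: (24)·x + (0)·y + (8)·-3 = 0
Solving gives x = 1, y = 0.
Check: Q·(1, 0, -3) = (9, 0, -27) = 9·(1, 0, -3).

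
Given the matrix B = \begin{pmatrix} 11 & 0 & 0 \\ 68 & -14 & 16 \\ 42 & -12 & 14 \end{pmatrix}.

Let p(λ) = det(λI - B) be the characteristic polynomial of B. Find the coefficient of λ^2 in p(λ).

The coefficient of λ^2 of det(λI - B) is −trace(B).
trace(B) = (11) + (-14) + (14) = 11, so the coefficient is -11.

-11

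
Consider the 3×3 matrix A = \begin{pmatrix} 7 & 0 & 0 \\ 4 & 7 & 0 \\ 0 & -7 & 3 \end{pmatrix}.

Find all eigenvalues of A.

3, 7, 7

A is lower triangular, so its eigenvalues are the diagonal entries.
Diagonal: 7, 7, 3.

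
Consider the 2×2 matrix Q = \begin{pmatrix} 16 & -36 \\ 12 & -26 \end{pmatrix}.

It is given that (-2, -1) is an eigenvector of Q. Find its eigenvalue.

Compute Qv: Q·(-2, -1) = (4, 2).
Since Qv = λv, compare component 1: 4 = λ·-2, so λ = -2.

-2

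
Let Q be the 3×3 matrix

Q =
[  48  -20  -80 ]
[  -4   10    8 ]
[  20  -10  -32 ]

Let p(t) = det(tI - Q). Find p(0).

p(0) = det(0·I − Q) = det(−Q) = (−1)^3·det(Q).
det(Q) = 640, so p(0) = -640.

-640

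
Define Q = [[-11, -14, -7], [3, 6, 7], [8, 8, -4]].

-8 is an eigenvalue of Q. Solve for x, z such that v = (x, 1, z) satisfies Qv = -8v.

0, -2

We need (Q + 8I)v = 0.
Q + 8I = [[-3, -14, -7], [3, 14, 7], [8, 8, 4]].
Row 1: (-3)·x + (-14)·1 + (-7)·z = 0
Row 2: (3)·x + (14)·1 + (7)·z = 0
Row 3: (8)·x + (8)·1 + (4)·z = 0
Solving gives x = 0, z = -2.
Check: Q·(0, 1, -2) = (0, -8, 16) = -8·(0, 1, -2).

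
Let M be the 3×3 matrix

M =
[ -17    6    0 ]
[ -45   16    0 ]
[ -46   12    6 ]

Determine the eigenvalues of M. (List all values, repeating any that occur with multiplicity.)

The characteristic polynomial is p(s) = det(sI - M).
Expanding along the first row, p(s) = s^3 - 5s^2 - 8s + 12.
Try s = 1: p(1) = 0, so 1 is a root.
Dividing by (s - 1) leaves s^2 - 4s - 12.
The quadratic factors as (s + 2)·(s - 6).
Eigenvalues: -2, 1, 6.

-2, 1, 6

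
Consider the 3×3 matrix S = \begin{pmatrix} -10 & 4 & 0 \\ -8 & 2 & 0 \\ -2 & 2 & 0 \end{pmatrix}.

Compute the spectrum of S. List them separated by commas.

-6, -2, 0

Set up det(sI - S) = 0.
Expanding along the first row, p(s) = s^3 + 8s^2 + 12s.
Try s = 0: p(0) = 0, so 0 is a root.
Dividing by s leaves s^2 + 8s + 12.
The quadratic factors as (s + 6)·(s + 2).
Eigenvalues: -6, -2, 0.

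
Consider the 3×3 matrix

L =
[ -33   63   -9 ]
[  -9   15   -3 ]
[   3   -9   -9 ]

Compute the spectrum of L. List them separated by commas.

-12, -9, -6

The characteristic polynomial is p(λ) = det(λI - L).
Expanding along the first row, p(λ) = λ^3 + 27λ^2 + 234λ + 648.
Rational-root test: λ = -6 gives p(-6) = 0.
Factor out (λ + 6): p(λ) = (λ + 6)·(λ^2 + 21λ + 108).
The quadratic factors as (λ + 12)·(λ + 9).
Eigenvalues: -12, -9, -6.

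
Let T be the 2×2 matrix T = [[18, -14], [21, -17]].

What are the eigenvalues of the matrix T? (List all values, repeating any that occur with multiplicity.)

det(T - lambda·I) = (18 - lambda)(-17 - lambda) - (-14)·(21) = lambda^2 - lambda - 12.
This factors as (lambda + 3)·(lambda - 4) = 0.
Eigenvalues: -3, 4.

-3, 4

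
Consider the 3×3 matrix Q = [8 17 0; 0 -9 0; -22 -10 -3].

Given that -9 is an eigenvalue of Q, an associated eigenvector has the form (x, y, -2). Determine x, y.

-1, 1

We need (Q + 9I)v = 0.
Q + 9I = [[17, 17, 0], [0, 0, 0], [-22, -10, 6]].
Row 1: (17)·x + (17)·y + (0)·-2 = 0
Row 2: (0)·x + (0)·y + (0)·-2 = 0
Row 3: (-22)·x + (-10)·y + (6)·-2 = 0
Solving gives x = -1, y = 1.
Check: Q·(-1, 1, -2) = (9, -9, 18) = -9·(-1, 1, -2).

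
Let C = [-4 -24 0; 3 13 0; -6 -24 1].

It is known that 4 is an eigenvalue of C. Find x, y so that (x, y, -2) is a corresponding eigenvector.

We need (C - 4I)v = 0.
C - 4I = [[-8, -24, 0], [3, 9, 0], [-6, -24, -3]].
Row 1: (-8)·x + (-24)·y + (0)·-2 = 0
Row 2: (3)·x + (9)·y + (0)·-2 = 0
Row 3: (-6)·x + (-24)·y + (-3)·-2 = 0
Solving gives x = -3, y = 1.
Check: C·(-3, 1, -2) = (-12, 4, -8) = 4·(-3, 1, -2).

-3, 1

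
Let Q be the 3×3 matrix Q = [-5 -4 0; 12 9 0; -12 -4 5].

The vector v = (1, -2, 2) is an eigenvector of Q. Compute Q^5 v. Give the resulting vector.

(243, -486, 486)

First find the eigenvalue: Qv = (3, -6, 6) = 3·(1, -2, 2), so λ = 3.
Then Q^5 v = λ^5·v = 3^5·(1, -2, 2) = 243·(1, -2, 2) = (243, -486, 486).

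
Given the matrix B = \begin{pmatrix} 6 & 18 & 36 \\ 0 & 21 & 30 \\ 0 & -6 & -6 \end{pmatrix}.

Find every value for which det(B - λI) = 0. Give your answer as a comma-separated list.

Set up det(λI - B) = 0.
Expanding along the first row, p(λ) = λ^3 - 21λ^2 + 144λ - 324.
Rational-root test: λ = 6 gives p(6) = 0.
Dividing by (λ - 6) leaves λ^2 - 15λ + 54.
The quadratic factors as (λ - 6)·(λ - 9).
Eigenvalues: 6, 6, 9.

6, 6, 9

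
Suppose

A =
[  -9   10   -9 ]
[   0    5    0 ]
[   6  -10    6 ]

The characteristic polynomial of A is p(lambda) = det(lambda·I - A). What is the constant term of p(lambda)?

0

p(lambda) = lambda^3 - 2·lambda^2 - 15·lambda.
The constant term is 0.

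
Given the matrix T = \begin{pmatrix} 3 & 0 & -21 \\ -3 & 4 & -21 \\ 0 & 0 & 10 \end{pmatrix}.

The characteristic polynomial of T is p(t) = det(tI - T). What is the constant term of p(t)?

-120

p(t) = t^3 - 17t^2 + 82t - 120.
The constant term is -120.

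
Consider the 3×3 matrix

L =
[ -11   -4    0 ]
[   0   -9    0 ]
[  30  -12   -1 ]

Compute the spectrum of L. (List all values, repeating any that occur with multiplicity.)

-11, -9, -1

Compute the characteristic polynomial p(λ) = det(λI - L).
Expanding the 3×3 determinant: p(λ) = λ^3 + 21λ^2 + 119λ + 99.
Try λ = -1: p(-1) = 0, so -1 is a root.
Dividing by (λ + 1) leaves λ^2 + 20λ + 99.
The quadratic factors as (λ + 11)·(λ + 9).
Eigenvalues: -11, -9, -1.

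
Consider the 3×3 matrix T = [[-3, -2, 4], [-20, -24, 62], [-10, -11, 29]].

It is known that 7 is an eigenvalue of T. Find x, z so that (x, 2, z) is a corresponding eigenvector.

0, 1

We need (T - 7I)v = 0.
T - 7I = [[-10, -2, 4], [-20, -31, 62], [-10, -11, 22]].
Row 1: (-10)·x + (-2)·2 + (4)·z = 0
Row 2: (-20)·x + (-31)·2 + (62)·z = 0
Row 3: (-10)·x + (-11)·2 + (22)·z = 0
Solving gives x = 0, z = 1.
Check: T·(0, 2, 1) = (0, 14, 7) = 7·(0, 2, 1).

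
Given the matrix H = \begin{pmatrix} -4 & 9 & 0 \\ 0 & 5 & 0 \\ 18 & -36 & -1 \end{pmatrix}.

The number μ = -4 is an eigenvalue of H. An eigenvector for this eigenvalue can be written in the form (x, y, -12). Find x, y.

2, 0

We need (H + 4I)v = 0.
H + 4I = [[0, 9, 0], [0, 9, 0], [18, -36, 3]].
Row 1: (0)·x + (9)·y + (0)·-12 = 0
Row 2: (0)·x + (9)·y + (0)·-12 = 0
Row 3: (18)·x + (-36)·y + (3)·-12 = 0
Solving gives x = 2, y = 0.
Check: H·(2, 0, -12) = (-8, 0, 48) = -4·(2, 0, -12).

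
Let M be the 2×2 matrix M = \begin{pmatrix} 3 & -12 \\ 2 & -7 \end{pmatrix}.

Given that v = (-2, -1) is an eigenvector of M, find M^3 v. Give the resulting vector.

First find the eigenvalue: Mv = (6, 3) = -3·(-2, -1), so λ = -3.
Then M^3 v = λ^3·v = (-3)^3·(-2, -1) = -27·(-2, -1) = (54, 27).

(54, 27)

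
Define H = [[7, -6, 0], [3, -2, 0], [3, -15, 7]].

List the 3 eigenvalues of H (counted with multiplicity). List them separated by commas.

Compute the characteristic polynomial p(λ) = det(λI - H).
Expanding the 3×3 determinant: p(λ) = λ^3 - 12λ^2 + 39λ - 28.
Rational-root test: λ = 7 gives p(7) = 0.
Factor out (λ - 7): p(λ) = (λ - 7)·(λ^2 - 5λ + 4).
The quadratic factors as (λ - 1)·(λ - 4).
Eigenvalues: 1, 4, 7.

1, 4, 7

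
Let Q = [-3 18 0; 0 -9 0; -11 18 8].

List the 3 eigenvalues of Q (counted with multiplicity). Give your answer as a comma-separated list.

Set up det(lambda·I - Q) = 0.
Cofactor expansion gives p(lambda) = lambda^3 + 4·lambda^2 - 69·lambda - 216.
Try lambda = 8: p(8) = 0, so 8 is a root.
Dividing by (lambda - 8) leaves lambda^2 + 12·lambda + 27.
The quadratic factors as (lambda + 9)·(lambda + 3).
Eigenvalues: -9, -3, 8.

-9, -3, 8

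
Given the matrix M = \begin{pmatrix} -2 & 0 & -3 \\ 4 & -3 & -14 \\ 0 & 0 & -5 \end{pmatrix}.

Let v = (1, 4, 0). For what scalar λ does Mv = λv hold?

-2

Compute Mv: M·(1, 4, 0) = (-2, -8, 0).
Since Mv = λv, compare component 1: -2 = λ·1, so λ = -2.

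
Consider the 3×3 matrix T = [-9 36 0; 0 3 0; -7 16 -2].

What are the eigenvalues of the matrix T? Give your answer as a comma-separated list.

-9, -2, 3

Set up det(λI - T) = 0.
Expanding the 3×3 determinant: p(λ) = λ^3 + 8λ^2 - 15λ - 54.
Since p(-2) = 0, λ = -2 is a root.
Factor out (λ + 2): p(λ) = (λ + 2)·(λ^2 + 6λ - 27).
The quadratic factors as (λ + 9)·(λ - 3).
Eigenvalues: -9, -2, 3.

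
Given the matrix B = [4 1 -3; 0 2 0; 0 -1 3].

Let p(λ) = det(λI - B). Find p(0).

p(0) = det(0·I − B) = det(−B) = (−1)^3·det(B).
det(B) = 24, so p(0) = -24.

-24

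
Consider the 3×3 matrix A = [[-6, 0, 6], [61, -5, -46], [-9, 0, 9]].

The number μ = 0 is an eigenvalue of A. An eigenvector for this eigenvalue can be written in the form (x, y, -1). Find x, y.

We need (A)v = 0.
A = [[-6, 0, 6], [61, -5, -46], [-9, 0, 9]].
Row 1: (-6)·x + (0)·y + (6)·-1 = 0
Row 2: (61)·x + (-5)·y + (-46)·-1 = 0
Row 3: (-9)·x + (0)·y + (9)·-1 = 0
Solving gives x = -1, y = -3.
Check: A·(-1, -3, -1) = (0, 0, 0) = 0·(-1, -3, -1).

-1, -3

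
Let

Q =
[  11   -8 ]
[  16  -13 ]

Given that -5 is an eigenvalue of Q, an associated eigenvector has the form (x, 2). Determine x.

We need (Q + 5I)v = 0.
Q + 5I = [[16, -8], [16, -8]].
Row 1: (16)·x + (-8)·2 = 0
Row 2: (16)·x + (-8)·2 = 0
Solving gives x = 1.
Check: Q·(1, 2) = (-5, -10) = -5·(1, 2).

1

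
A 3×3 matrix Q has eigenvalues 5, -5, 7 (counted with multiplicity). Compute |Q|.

det(Q) is the product of the eigenvalues: (5) · (-5) · (7) = -175.

-175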